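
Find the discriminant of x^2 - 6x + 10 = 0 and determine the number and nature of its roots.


For ax^2 + bx + c = 0, discriminant D = b^2 - 4ac
Here a = 1, b = -6, c = 10
D = (-6)^2 - 4(1)(10) = 36 - 40 = -4

D = -4 < 0
The equation has no real roots (2 complex conjugate roots).

Discriminant = -4, no real roots (2 complex conjugate roots)


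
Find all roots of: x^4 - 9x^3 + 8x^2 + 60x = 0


The constant term is 0, so x = 0 is a root. Factor out x:
  x^3 - 9x^2 + 8x + 60 = 0
Let p(x) = x^3 - 9x^2 + 8x + 60. By the rational root theorem (leading coefficient 1), any rational root is an integer divisor of 60: try ±1, ±2, ... in turn.
Test x = 1: value = 60 ≠ 0.
Test x = -1: value = 42 ≠ 0.
Test x = 2: value = 48 ≠ 0.
Test x = -2: value = 0 ✓, so (x + 2) is a factor.
Synthetic division by (x + 2): bring down 1; 1(-2) - 9 = -11; (-11)(-2) + 8 = 30; 30(-2) + 60 = 0 → quotient x^2 - 11x + 30, remainder 0.
Solve the quadratic x^2 - 11x + 30 = 0: discriminant = (-11)^2 - 4(1)(30) = 121 - 120 = 1.
sqrt(1) = 1, so x = (11 ± 1)/2: x = 6 or x = 5.
Collecting all roots found:

x = -2, x = 0, x = 5, x = 6


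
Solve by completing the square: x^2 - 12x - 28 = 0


Start: x^2 - 12x - 28 = 0
Move constant: x^2 - 12x = 28
Half of -12 is -6, squared is 36
Add 36 to both sides: x^2 - 12x + 36 = 64
(x - 6)^2 = 64
x - 6 = ±8
x = 6 + 8 = 14 or x = 6 - 8 = -2

x = -2, x = 14


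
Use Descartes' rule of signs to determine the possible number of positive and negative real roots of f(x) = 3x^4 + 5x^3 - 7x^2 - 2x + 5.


Descartes' rule of signs:

For positive roots, count sign changes in f(x) = 3x^4 + 5x^3 - 7x^2 - 2x + 5:
Signs of coefficients: +, +, -, -, +
Number of sign changes: 2
Possible positive real roots: 2, 0

For negative roots, examine f(-x) = 3x^4 - 5x^3 - 7x^2 + 2x + 5:
Signs of coefficients: +, -, -, +, +
Number of sign changes: 2
Possible negative real roots: 2, 0

Positive roots: 2 or 0; Negative roots: 2 or 0


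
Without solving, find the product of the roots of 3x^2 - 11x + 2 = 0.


By Vieta's formulas for ax^2 + bx + c = 0:
  Sum of roots = -b/a
  Product of roots = c/a

Here a = 3, b = -11, c = 2
Sum = -(-11)/3 = 11/3
Product = 2/3 = 2/3

Product = 2/3


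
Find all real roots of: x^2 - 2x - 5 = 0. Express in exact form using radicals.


Using the quadratic formula: x = (-b ± sqrt(b^2 - 4ac)) / (2a)
Here a = 1, b = -2, c = -5
Discriminant = b^2 - 4ac = (-2)^2 - 4(1)(-5) = 4 + 20 = 24
Since discriminant = 24 > 0, there are two real roots.
x = (2 ± 2*sqrt(6)) / 2
Simplifying: x = 1 ± sqrt(6)
Numerically: x ≈ 3.4495 or x ≈ -1.4495

x = 1 + sqrt(6) or x = 1 - sqrt(6)


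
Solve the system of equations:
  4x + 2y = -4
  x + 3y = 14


Using Cramer's rule:
Determinant D = (4)(3) - (1)(2) = 12 - 2 = 10
Dx = (-4)(3) - (14)(2) = -12 - 28 = -40
Dy = (4)(14) - (1)(-4) = 56 + 4 = 60
x = Dx/D = -40/10 = -4
y = Dy/D = 60/10 = 6

x = -4, y = 6


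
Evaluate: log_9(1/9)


We need the exponent such that 9^? = 1/9
9^(-1) = 1/9^1 = 1/9
Therefore log_9(1/9) = -1

-1


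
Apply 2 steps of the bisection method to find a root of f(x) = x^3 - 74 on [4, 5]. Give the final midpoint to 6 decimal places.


f(x) = x^3 - 74
f(4) = -10 < 0
f(5) = 51 > 0

Step 1: midpoint = (4.000000 + 5.000000)/2 = 4.500000
  f(4.500000) = 17.125000
  f(mid) > 0, so root is in [4.000000, 4.500000]

Step 2: midpoint = (4.000000 + 4.500000)/2 = 4.250000
  f(4.250000) = 2.765625
  f(mid) > 0, so root is in [4.000000, 4.250000]

midpoint = 4.250000


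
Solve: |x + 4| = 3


An absolute value equation |expr| = 3 gives two cases:
Case 1: x + 4 = 3
  x = -1, so x = -1
Case 2: x + 4 = -3
  x = -7, so x = -7

x = -7, x = -1


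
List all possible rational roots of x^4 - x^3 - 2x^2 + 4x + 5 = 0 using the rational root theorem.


Rational root theorem: possible roots are ±p/q where:
  p divides the constant term (5): p ∈ {1, 5}
  q divides the leading coefficient (1): q ∈ {1}

All possible rational roots: -5, -1, 1, 5

-5, -1, 1, 5


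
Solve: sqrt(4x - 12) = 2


Square both sides: 4x - 12 = 2^2 = 4
4x = 4 + 12 = 16
x = 4
Check: sqrt(4*4 - 12) = sqrt(4) = 2 ✓

x = 4


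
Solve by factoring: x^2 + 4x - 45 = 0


We need two numbers that multiply to -45 and add to 4.
Those numbers are 9 and -5 (since 9 * (-5) = -45 and 9 + (-5) = 4).
So x^2 + 4x - 45 = (x + 9)(x - 5) = 0
Setting each factor to zero: x = -9 or x = 5

x = -9, x = 5


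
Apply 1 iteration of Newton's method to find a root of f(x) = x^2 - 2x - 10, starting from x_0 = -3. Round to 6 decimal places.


Newton's method: x_(n+1) = x_n - f(x_n)/f'(x_n)
f(x) = x^2 - 2x - 10
f'(x) = 2x - 2

Iteration 1:
  f(-3.000000) = 5.000000
  f'(-3.000000) = -8.000000
  x_1 = -3.000000 - (5.000000)/(-8.000000) = -2.375000

x_1 = -2.375000


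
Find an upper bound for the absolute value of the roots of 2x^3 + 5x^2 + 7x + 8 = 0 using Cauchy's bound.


Cauchy's bound: all roots r satisfy |r| <= 1 + max(|a_i/a_n|) for i = 0,...,n-1
where a_n is the leading coefficient.

Coefficients: [2, 5, 7, 8]
Leading coefficient a_n = 2
Ratios |a_i/a_n|: 5/2, 7/2, 4
Maximum ratio: 4
Cauchy's bound: |r| <= 1 + 4 = 5

Upper bound = 5


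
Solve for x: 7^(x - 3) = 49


Express both sides with the same base.
49 = 7^2
Since the bases match, equate exponents: x - 3 = 2
So x = 2 - (-3) = 5

x = 5


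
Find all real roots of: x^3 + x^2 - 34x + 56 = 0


Let p(x) = x^3 + x^2 - 34x + 56. By the rational root theorem (leading coefficient 1), any rational root is an integer divisor of 56: try ±1, ±2, ... in turn.
Test x = 1: value = 24 ≠ 0.
Test x = -1: value = 90 ≠ 0.
Test x = 2: value = 0 ✓, so (x - 2) is a factor.
Synthetic division by (x - 2): bring down 1; 1(2) + 1 = 3; 3(2) - 34 = -28; (-28)(2) + 56 = 0 → quotient x^2 + 3x - 28, remainder 0.
Solve the quadratic x^2 + 3x - 28 = 0: discriminant = 3^2 - 4(1)(-28) = 9 + 112 = 121.
sqrt(121) = 11, so x = (-3 ± 11)/2: x = 4 or x = -7.

x = -7, x = 2, x = 4


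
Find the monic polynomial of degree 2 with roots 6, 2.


A monic polynomial with roots 6, 2 is:
p(x) = (x - 6)(x - 2)
After multiplying by (x - 6): x - 6
After multiplying by (x - 2): x^2 - 8x + 12

x^2 - 8x + 12


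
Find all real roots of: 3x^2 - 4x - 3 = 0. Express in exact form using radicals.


Using the quadratic formula: x = (-b ± sqrt(b^2 - 4ac)) / (2a)
Here a = 3, b = -4, c = -3
Discriminant = b^2 - 4ac = (-4)^2 - 4(3)(-3) = 16 + 36 = 52
Since discriminant = 52 > 0, there are two real roots.
x = (4 ± 2*sqrt(13)) / 6
Simplifying: x = (2 ± sqrt(13)) / 3
Numerically: x ≈ 1.8685 or x ≈ -0.5352

x = (2 + sqrt(13)) / 3 or x = (2 - sqrt(13)) / 3


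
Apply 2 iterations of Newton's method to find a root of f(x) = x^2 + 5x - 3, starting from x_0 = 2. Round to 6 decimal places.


Newton's method: x_(n+1) = x_n - f(x_n)/f'(x_n)
f(x) = x^2 + 5x - 3
f'(x) = 2x + 5

Iteration 1:
  f(2.000000) = 11.000000
  f'(2.000000) = 9.000000
  x_1 = 2.000000 - (11.000000)/(9.000000) = 0.777778

Iteration 2:
  f(0.777778) = 1.493827
  f'(0.777778) = 6.555556
  x_2 = 0.777778 - (1.493827)/(6.555556) = 0.549906

x_2 = 0.549906


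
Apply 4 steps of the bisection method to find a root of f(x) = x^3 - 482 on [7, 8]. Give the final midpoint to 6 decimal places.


f(x) = x^3 - 482
f(7) = -139 < 0
f(8) = 30 > 0

Step 1: midpoint = (7.000000 + 8.000000)/2 = 7.500000
  f(7.500000) = -60.125000
  f(mid) < 0, so root is in [7.500000, 8.000000]

Step 2: midpoint = (7.500000 + 8.000000)/2 = 7.750000
  f(7.750000) = -16.515625
  f(mid) < 0, so root is in [7.750000, 8.000000]

Step 3: midpoint = (7.750000 + 8.000000)/2 = 7.875000
  f(7.875000) = 6.373047
  f(mid) > 0, so root is in [7.750000, 7.875000]

Step 4: midpoint = (7.750000 + 7.875000)/2 = 7.812500
  f(7.812500) = -5.162842
  f(mid) < 0, so root is in [7.812500, 7.875000]

midpoint = 7.812500


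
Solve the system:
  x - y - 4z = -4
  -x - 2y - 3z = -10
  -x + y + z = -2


Using Cramer's rule. Expand each determinant along the first row.
D  = 1*[(-2)*1 - (-3)*1] - (-1)*[(-1)*1 - (-3)*(-1)] + (-4)*[(-1)*1 - (-2)*(-1)]
  = 1*(1) - (-1)*(-4) + (-4)*(-3) = 9
Dx = (-4)*[(-2)*1 - (-3)*1] - (-1)*[(-10)*1 - (-3)*(-2)] + (-4)*[(-10)*1 - (-2)*(-2)]
  = (-4)*(1) - (-1)*(-16) + (-4)*(-14) = 36
Dy = 1*[(-10)*1 - (-3)*(-2)] - (-4)*[(-1)*1 - (-3)*(-1)] + (-4)*[(-1)*(-2) - (-10)*(-1)]
  = 1*(-16) - (-4)*(-4) + (-4)*(-8) = 0
Dz = 1*[(-2)*(-2) - (-10)*1] - (-1)*[(-1)*(-2) - (-10)*(-1)] + (-4)*[(-1)*1 - (-2)*(-1)]
  = 1*(14) - (-1)*(-8) + (-4)*(-3) = 18
x = Dx/D = 36/9 = 4, y = Dy/D = 0/9 = 0, z = Dz/D = 18/9 = 2
Check eq1: (1)(4) + (-1)(0) + (-4)(2) = -4 = -4 ✓
Check eq2: (-1)(4) + (-2)(0) + (-3)(2) = -10 = -10 ✓
Check eq3: (-1)(4) + (1)(0) + (1)(2) = -2 = -2 ✓

x = 4, y = 0, z = 2


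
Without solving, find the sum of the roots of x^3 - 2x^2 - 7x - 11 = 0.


By Vieta's formulas for x^3 + bx^2 + cx + d = 0:
  r1 + r2 + r3 = -b/a = 2
  r1*r2 + r1*r3 + r2*r3 = c/a = -7
  r1*r2*r3 = -d/a = 11


Sum = 2


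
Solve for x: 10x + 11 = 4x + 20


Starting with: 10x + 11 = 4x + 20
Move all x terms to left: (10 - 4)x = 20 - 11
Simplify: 6x = 9
Divide both sides by 6: x = 3/2

x = 3/2


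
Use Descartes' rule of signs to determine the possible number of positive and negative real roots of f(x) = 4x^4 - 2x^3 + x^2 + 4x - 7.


Descartes' rule of signs:

For positive roots, count sign changes in f(x) = 4x^4 - 2x^3 + x^2 + 4x - 7:
Signs of coefficients: +, -, +, +, -
Number of sign changes: 3
Possible positive real roots: 3, 1

For negative roots, examine f(-x) = 4x^4 + 2x^3 + x^2 - 4x - 7:
Signs of coefficients: +, +, +, -, -
Number of sign changes: 1
Possible negative real roots: 1

Positive roots: 3 or 1; Negative roots: 1


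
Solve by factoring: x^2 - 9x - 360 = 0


We need two numbers that multiply to -360 and add to -9.
Those numbers are -24 and 15 (since (-24) * 15 = -360 and (-24) + 15 = -9).
So x^2 - 9x - 360 = (x - 24)(x + 15) = 0
Setting each factor to zero: x = 24 or x = -15

x = -15, x = 24


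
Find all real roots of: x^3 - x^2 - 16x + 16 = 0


Let p(x) = x^3 - x^2 - 16x + 16. By the rational root theorem (leading coefficient 1), any rational root is an integer divisor of 16: try ±1, ±2, ... in turn.
Test x = 1: value = 0 ✓, so (x - 1) is a factor.
Synthetic division by (x - 1): bring down 1; 1(1) - 1 = 0; 0(1) - 16 = -16; (-16)(1) + 16 = 0 → quotient x^2 - 16, remainder 0.
Solve the quadratic x^2 - 16 = 0: discriminant = 0^2 - 4(1)(-16) = 0 + 64 = 64.
sqrt(64) = 8, so x = (0 ± 8)/2: x = 4 or x = -4.

x = -4, x = 1, x = 4


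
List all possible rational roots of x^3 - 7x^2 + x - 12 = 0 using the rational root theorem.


Rational root theorem: possible roots are ±p/q where:
  p divides the constant term (-12): p ∈ {1, 2, 3, 4, 6, 12}
  q divides the leading coefficient (1): q ∈ {1}

All possible rational roots: -12, -6, -4, -3, -2, -1, 1, 2, 3, 4, 6, 12

-12, -6, -4, -3, -2, -1, 1, 2, 3, 4, 6, 12


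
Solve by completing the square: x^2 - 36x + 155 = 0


Start: x^2 - 36x + 155 = 0
Move constant: x^2 - 36x = -155
Half of -36 is -18, squared is 324
Add 324 to both sides: x^2 - 36x + 324 = 169
(x - 18)^2 = 169
x - 18 = ±13
x = 18 + 13 = 31 or x = 18 - 13 = 5

x = 5, x = 31


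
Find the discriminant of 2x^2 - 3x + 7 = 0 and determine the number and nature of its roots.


For ax^2 + bx + c = 0, discriminant D = b^2 - 4ac
Here a = 2, b = -3, c = 7
D = (-3)^2 - 4(2)(7) = 9 - 56 = -47

D = -47 < 0
The equation has no real roots (2 complex conjugate roots).

Discriminant = -47, no real roots (2 complex conjugate roots)


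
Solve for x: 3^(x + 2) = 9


Express both sides with the same base.
9 = 3^2
Since the bases match, equate exponents: x + 2 = 2
So x = 2 - (2) = 0

x = 0


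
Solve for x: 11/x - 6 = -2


Subtract -6 from both sides: 11/x = 4
Multiply both sides by x: 11 = 4 * x
Divide by 4: x = 11/4

x = 11/4


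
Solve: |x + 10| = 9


An absolute value equation |expr| = 9 gives two cases:
Case 1: x + 10 = 9
  x = -1, so x = -1
Case 2: x + 10 = -9
  x = -19, so x = -19

x = -19, x = -1


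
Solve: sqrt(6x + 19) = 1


Square both sides: 6x + 19 = 1^2 = 1
6x = 1 - 19 = -18
x = -3
Check: sqrt(6*(-3) + 19) = sqrt(1) = 1 ✓

x = -3


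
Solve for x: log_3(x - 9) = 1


Convert to exponential form: x - 9 = 3^1 = 3
x = 3 + 9 = 12
Check: log_3(12 - 9) = log_3(3) = log_3(3) = 1 ✓

x = 12


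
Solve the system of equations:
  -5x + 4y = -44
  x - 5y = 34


Using Cramer's rule:
Determinant D = (-5)(-5) - (1)(4) = 25 - 4 = 21
Dx = (-44)(-5) - (34)(4) = 220 - 136 = 84
Dy = (-5)(34) - (1)(-44) = -170 + 44 = -126
x = Dx/D = 84/21 = 4
y = Dy/D = -126/21 = -6

x = 4, y = -6


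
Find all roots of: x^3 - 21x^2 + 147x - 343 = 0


Let p(x) = x^3 - 21x^2 + 147x - 343. By the rational root theorem (leading coefficient 1), any rational root is an integer divisor of 343: try ±1, ±2, ... in turn.
Test x = 1: value = -216 ≠ 0.
Test x = -1: value = -512 ≠ 0.
Test x = 7: value = 0 ✓, so (x - 7) is a factor.
Synthetic division by (x - 7): bring down 1; 1(7) - 21 = -14; (-14)(7) + 147 = 49; 49(7) - 343 = 0 → quotient x^2 - 14x + 49, remainder 0.
Solve the quadratic x^2 - 14x + 49 = 0: discriminant = (-14)^2 - 4(1)(49) = 196 - 196 = 0.
Discriminant = 0, so a double root: x = 14/2 = 7.
Collecting all roots found:

x = 7 (multiplicity 3)


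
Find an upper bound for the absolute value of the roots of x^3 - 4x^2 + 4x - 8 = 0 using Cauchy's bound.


Cauchy's bound: all roots r satisfy |r| <= 1 + max(|a_i/a_n|) for i = 0,...,n-1
where a_n is the leading coefficient.

Coefficients: [1, -4, 4, -8]
Leading coefficient a_n = 1
Ratios |a_i/a_n|: 4, 4, 8
Maximum ratio: 8
Cauchy's bound: |r| <= 1 + 8 = 9

Upper bound = 9


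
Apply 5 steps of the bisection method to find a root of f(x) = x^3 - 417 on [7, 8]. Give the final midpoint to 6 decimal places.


f(x) = x^3 - 417
f(7) = -74 < 0
f(8) = 95 > 0

Step 1: midpoint = (7.000000 + 8.000000)/2 = 7.500000
  f(7.500000) = 4.875000
  f(mid) > 0, so root is in [7.000000, 7.500000]

Step 2: midpoint = (7.000000 + 7.500000)/2 = 7.250000
  f(7.250000) = -35.921875
  f(mid) < 0, so root is in [7.250000, 7.500000]

Step 3: midpoint = (7.250000 + 7.500000)/2 = 7.375000
  f(7.375000) = -15.869141
  f(mid) < 0, so root is in [7.375000, 7.500000]

Step 4: midpoint = (7.375000 + 7.500000)/2 = 7.437500
  f(7.437500) = -5.584229
  f(mid) < 0, so root is in [7.437500, 7.500000]

Step 5: midpoint = (7.437500 + 7.500000)/2 = 7.468750
  f(7.468750) = -0.376495
  f(mid) < 0, so root is in [7.468750, 7.500000]

midpoint = 7.468750


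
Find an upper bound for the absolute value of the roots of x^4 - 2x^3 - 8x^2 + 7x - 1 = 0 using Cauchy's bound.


Cauchy's bound: all roots r satisfy |r| <= 1 + max(|a_i/a_n|) for i = 0,...,n-1
where a_n is the leading coefficient.

Coefficients: [1, -2, -8, 7, -1]
Leading coefficient a_n = 1
Ratios |a_i/a_n|: 2, 8, 7, 1
Maximum ratio: 8
Cauchy's bound: |r| <= 1 + 8 = 9

Upper bound = 9


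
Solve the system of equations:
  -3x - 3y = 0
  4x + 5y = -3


Using Cramer's rule:
Determinant D = (-3)(5) - (4)(-3) = -15 + 12 = -3
Dx = (0)(5) - (-3)(-3) = 0 - 9 = -9
Dy = (-3)(-3) - (4)(0) = 9 - 0 = 9
x = Dx/D = -9/-3 = 3
y = Dy/D = 9/-3 = -3

x = 3, y = -3


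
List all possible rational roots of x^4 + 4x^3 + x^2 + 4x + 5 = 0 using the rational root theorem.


Rational root theorem: possible roots are ±p/q where:
  p divides the constant term (5): p ∈ {1, 5}
  q divides the leading coefficient (1): q ∈ {1}

All possible rational roots: -5, -1, 1, 5

-5, -1, 1, 5


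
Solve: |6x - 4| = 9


An absolute value equation |expr| = 9 gives two cases:
Case 1: 6x - 4 = 9
  6x = 13, so x = 13/6
Case 2: 6x - 4 = -9
  6x = -5, so x = -5/6

x = -5/6, x = 13/6


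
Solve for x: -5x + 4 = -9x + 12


Starting with: -5x + 4 = -9x + 12
Move all x terms to left: (-5 + 9)x = 12 - 4
Simplify: 4x = 8
Divide both sides by 4: x = 2

x = 2


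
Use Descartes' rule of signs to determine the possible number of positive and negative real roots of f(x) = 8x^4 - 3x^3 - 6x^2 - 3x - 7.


Descartes' rule of signs:

For positive roots, count sign changes in f(x) = 8x^4 - 3x^3 - 6x^2 - 3x - 7:
Signs of coefficients: +, -, -, -, -
Number of sign changes: 1
Possible positive real roots: 1

For negative roots, examine f(-x) = 8x^4 + 3x^3 - 6x^2 + 3x - 7:
Signs of coefficients: +, +, -, +, -
Number of sign changes: 3
Possible negative real roots: 3, 1

Positive roots: 1; Negative roots: 3 or 1


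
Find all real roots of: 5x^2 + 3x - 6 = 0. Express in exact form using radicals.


Using the quadratic formula: x = (-b ± sqrt(b^2 - 4ac)) / (2a)
Here a = 5, b = 3, c = -6
Discriminant = b^2 - 4ac = 3^2 - 4(5)(-6) = 9 + 120 = 129
Since discriminant = 129 > 0, there are two real roots.
x = (-3 ± sqrt(129)) / 10
Numerically: x ≈ 0.8358 or x ≈ -1.4358

x = (-3 + sqrt(129)) / 10 or x = (-3 - sqrt(129)) / 10


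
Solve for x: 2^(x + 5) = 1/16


Express both sides with the same base.
1/16 = 2^(-4)
Since the bases match, equate exponents: x + 5 = -4
So x = -4 - (5) = -9

x = -9


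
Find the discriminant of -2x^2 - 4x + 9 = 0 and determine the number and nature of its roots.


For ax^2 + bx + c = 0, discriminant D = b^2 - 4ac
Here a = -2, b = -4, c = 9
D = (-4)^2 - 4(-2)(9) = 16 + 72 = 88

D = 88 > 0 but not a perfect square
The equation has 2 distinct real irrational roots.

Discriminant = 88, 2 distinct real irrational roots


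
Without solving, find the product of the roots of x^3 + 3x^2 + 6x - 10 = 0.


By Vieta's formulas for x^3 + bx^2 + cx + d = 0:
  r1 + r2 + r3 = -b/a = -3
  r1*r2 + r1*r3 + r2*r3 = c/a = 6
  r1*r2*r3 = -d/a = 10


Product = 10


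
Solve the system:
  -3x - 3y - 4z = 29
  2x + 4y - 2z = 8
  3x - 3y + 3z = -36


Using Cramer's rule. Expand each determinant along the first row.
D  = (-3)*[4*3 - (-2)*(-3)] - (-3)*[2*3 - (-2)*3] + (-4)*[2*(-3) - 4*3]
  = (-3)*(6) - (-3)*(12) + (-4)*(-18) = 90
Dx = 29*[4*3 - (-2)*(-3)] - (-3)*[8*3 - (-2)*(-36)] + (-4)*[8*(-3) - 4*(-36)]
  = 29*(6) - (-3)*(-48) + (-4)*(120) = -450
Dy = (-3)*[8*3 - (-2)*(-36)] - 29*[2*3 - (-2)*3] + (-4)*[2*(-36) - 8*3]
  = (-3)*(-48) - 29*(12) + (-4)*(-96) = 180
Dz = (-3)*[4*(-36) - 8*(-3)] - (-3)*[2*(-36) - 8*3] + 29*[2*(-3) - 4*3]
  = (-3)*(-120) - (-3)*(-96) + 29*(-18) = -450
x = Dx/D = -450/90 = -5, y = Dy/D = 180/90 = 2, z = Dz/D = -450/90 = -5
Check eq1: (-3)(-5) + (-3)(2) + (-4)(-5) = 29 = 29 ✓
Check eq2: (2)(-5) + (4)(2) + (-2)(-5) = 8 = 8 ✓
Check eq3: (3)(-5) + (-3)(2) + (3)(-5) = -36 = -36 ✓

x = -5, y = 2, z = -5


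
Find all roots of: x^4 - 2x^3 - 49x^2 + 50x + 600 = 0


Let p(x) = x^4 - 2x^3 - 49x^2 + 50x + 600. By the rational root theorem (leading coefficient 1), any rational root is an integer divisor of 600: try ±1, ±2, ... in turn.
Test x = 1: value = 600 ≠ 0.
Test x = -1: value = 504 ≠ 0.
Test x = 2: value = 504 ≠ 0.
Test x = -2: value = 336 ≠ 0.
Test x = 3: value = 336 ≠ 0.
Test x = -3: value = 144 ≠ 0.
Test x = 4: value = 144 ≠ 0.
Test x = -4: value = 0 ✓, so (x + 4) is a factor.
Synthetic division by (x + 4): bring down 1; 1(-4) - 2 = -6; (-6)(-4) - 49 = -25; (-25)(-4) + 50 = 150; 150(-4) + 600 = 0 → quotient x^3 - 6x^2 - 25x + 150, remainder 0.
Continue with the quotient x^3 - 6x^2 - 25x + 150 (candidates must divide 150).
Test x = 5: value = 0 ✓, so (x - 5) is a factor.
Synthetic division by (x - 5): bring down 1; 1(5) - 6 = -1; (-1)(5) - 25 = -30; (-30)(5) + 150 = 0 → quotient x^2 - x - 30, remainder 0.
Solve the quadratic x^2 - x - 30 = 0: discriminant = (-1)^2 - 4(1)(-30) = 1 + 120 = 121.
sqrt(121) = 11, so x = (1 ± 11)/2: x = 6 or x = -5.
Collecting all roots found:

x = -5, x = -4, x = 5, x = 6


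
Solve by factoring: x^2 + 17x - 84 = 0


We need two numbers that multiply to -84 and add to 17.
Those numbers are -4 and 21 (since (-4) * 21 = -84 and (-4) + 21 = 17).
So x^2 + 17x - 84 = (x - 4)(x + 21) = 0
Setting each factor to zero: x = 4 or x = -21

x = -21, x = 4


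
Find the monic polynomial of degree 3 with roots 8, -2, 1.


A monic polynomial with roots 8, -2, 1 is:
p(x) = (x - 8)(x + 2)(x - 1)
After multiplying by (x - 8): x - 8
After multiplying by (x + 2): x^2 - 6x - 16
After multiplying by (x - 1): x^3 - 7x^2 - 10x + 16

x^3 - 7x^2 - 10x + 16


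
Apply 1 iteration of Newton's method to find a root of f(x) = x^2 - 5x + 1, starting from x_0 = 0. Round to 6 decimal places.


Newton's method: x_(n+1) = x_n - f(x_n)/f'(x_n)
f(x) = x^2 - 5x + 1
f'(x) = 2x - 5

Iteration 1:
  f(0.000000) = 1.000000
  f'(0.000000) = -5.000000
  x_1 = 0.000000 - (1.000000)/(-5.000000) = 0.200000

x_1 = 0.200000


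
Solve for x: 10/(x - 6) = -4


Multiply both sides by (x - 6): 10 = -4(x - 6)
Distribute: 10 = -4x + 24
-4x = 10 - 24 = -14
x = 7/2

x = 7/2


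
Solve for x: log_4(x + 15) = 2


Convert to exponential form: x + 15 = 4^2 = 16
x = 16 - 15 = 1
Check: log_4(1 + 15) = log_4(16) = log_4(16) = 2 ✓

x = 1


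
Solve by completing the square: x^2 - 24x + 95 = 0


Start: x^2 - 24x + 95 = 0
Move constant: x^2 - 24x = -95
Half of -24 is -12, squared is 144
Add 144 to both sides: x^2 - 24x + 144 = 49
(x - 12)^2 = 49
x - 12 = ±7
x = 12 + 7 = 19 or x = 12 - 7 = 5

x = 5, x = 19


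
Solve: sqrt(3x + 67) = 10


Square both sides: 3x + 67 = 10^2 = 100
3x = 100 - 67 = 33
x = 11
Check: sqrt(3*11 + 67) = sqrt(100) = 10 ✓

x = 11


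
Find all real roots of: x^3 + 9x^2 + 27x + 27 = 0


Let p(x) = x^3 + 9x^2 + 27x + 27. By the rational root theorem (leading coefficient 1), any rational root is an integer divisor of 27: try ±1, ±2, ... in turn.
Test x = 1: value = 64 ≠ 0.
Test x = -1: value = 8 ≠ 0.
Test x = 3: value = 216 ≠ 0.
Test x = -3: value = 0 ✓, so (x + 3) is a factor.
Synthetic division by (x + 3): bring down 1; 1(-3) + 9 = 6; 6(-3) + 27 = 9; 9(-3) + 27 = 0 → quotient x^2 + 6x + 9, remainder 0.
Solve the quadratic x^2 + 6x + 9 = 0: discriminant = 6^2 - 4(1)(9) = 36 - 36 = 0.
Discriminant = 0, so a double root: x = -6/2 = -3.

x = -3 (multiplicity 3)


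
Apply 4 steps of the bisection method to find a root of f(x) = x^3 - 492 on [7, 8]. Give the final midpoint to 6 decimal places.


f(x) = x^3 - 492
f(7) = -149 < 0
f(8) = 20 > 0

Step 1: midpoint = (7.000000 + 8.000000)/2 = 7.500000
  f(7.500000) = -70.125000
  f(mid) < 0, so root is in [7.500000, 8.000000]

Step 2: midpoint = (7.500000 + 8.000000)/2 = 7.750000
  f(7.750000) = -26.515625
  f(mid) < 0, so root is in [7.750000, 8.000000]

Step 3: midpoint = (7.750000 + 8.000000)/2 = 7.875000
  f(7.875000) = -3.626953
  f(mid) < 0, so root is in [7.875000, 8.000000]

Step 4: midpoint = (7.875000 + 8.000000)/2 = 7.937500
  f(7.937500) = 8.093506
  f(mid) > 0, so root is in [7.875000, 7.937500]

midpoint = 7.937500


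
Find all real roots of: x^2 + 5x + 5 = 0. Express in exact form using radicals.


Using the quadratic formula: x = (-b ± sqrt(b^2 - 4ac)) / (2a)
Here a = 1, b = 5, c = 5
Discriminant = b^2 - 4ac = 5^2 - 4(1)(5) = 25 - 20 = 5
Since discriminant = 5 > 0, there are two real roots.
x = (-5 ± sqrt(5)) / 2
Numerically: x ≈ -1.3820 or x ≈ -3.6180

x = (-5 + sqrt(5)) / 2 or x = (-5 - sqrt(5)) / 2


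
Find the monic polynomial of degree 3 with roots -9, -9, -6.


A monic polynomial with roots -9, -9, -6 is:
p(x) = (x + 9)(x + 9)(x + 6)
After multiplying by (x + 9): x + 9
After multiplying by (x + 9): x^2 + 18x + 81
After multiplying by (x + 6): x^3 + 24x^2 + 189x + 486

x^3 + 24x^2 + 189x + 486


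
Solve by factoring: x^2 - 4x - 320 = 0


We need two numbers that multiply to -320 and add to -4.
Those numbers are -20 and 16 (since (-20) * 16 = -320 and (-20) + 16 = -4).
So x^2 - 4x - 320 = (x - 20)(x + 16) = 0
Setting each factor to zero: x = 20 or x = -16

x = -16, x = 20


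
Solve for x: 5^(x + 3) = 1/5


Express both sides with the same base.
1/5 = 5^(-1)
Since the bases match, equate exponents: x + 3 = -1
So x = -1 - (3) = -4

x = -4


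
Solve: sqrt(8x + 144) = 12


Square both sides: 8x + 144 = 12^2 = 144
8x = 144 - 144 = 0
x = 0
Check: sqrt(8*0 + 144) = sqrt(144) = 12 ✓

x = 0


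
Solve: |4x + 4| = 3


An absolute value equation |expr| = 3 gives two cases:
Case 1: 4x + 4 = 3
  4x = -1, so x = -1/4
Case 2: 4x + 4 = -3
  4x = -7, so x = -7/4

x = -7/4, x = -1/4


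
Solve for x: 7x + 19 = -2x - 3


Starting with: 7x + 19 = -2x - 3
Move all x terms to left: (7 + 2)x = -3 - 19
Simplify: 9x = -22
Divide both sides by 9: x = -22/9

x = -22/9


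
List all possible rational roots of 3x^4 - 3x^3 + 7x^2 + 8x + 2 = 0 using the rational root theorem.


Rational root theorem: possible roots are ±p/q where:
  p divides the constant term (2): p ∈ {1, 2}
  q divides the leading coefficient (3): q ∈ {1, 3}

All possible rational roots: -2, -1, -2/3, -1/3, 1/3, 2/3, 1, 2

-2, -1, -2/3, -1/3, 1/3, 2/3, 1, 2


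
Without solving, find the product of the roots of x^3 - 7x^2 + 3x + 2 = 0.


By Vieta's formulas for x^3 + bx^2 + cx + d = 0:
  r1 + r2 + r3 = -b/a = 7
  r1*r2 + r1*r3 + r2*r3 = c/a = 3
  r1*r2*r3 = -d/a = -2


Product = -2


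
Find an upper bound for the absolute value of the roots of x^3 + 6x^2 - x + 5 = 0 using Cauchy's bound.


Cauchy's bound: all roots r satisfy |r| <= 1 + max(|a_i/a_n|) for i = 0,...,n-1
where a_n is the leading coefficient.

Coefficients: [1, 6, -1, 5]
Leading coefficient a_n = 1
Ratios |a_i/a_n|: 6, 1, 5
Maximum ratio: 6
Cauchy's bound: |r| <= 1 + 6 = 7

Upper bound = 7


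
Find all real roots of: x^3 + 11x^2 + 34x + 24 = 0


Let p(x) = x^3 + 11x^2 + 34x + 24. By the rational root theorem (leading coefficient 1), any rational root is an integer divisor of 24: try ±1, ±2, ... in turn.
Test x = 1: value = 70 ≠ 0.
Test x = -1: value = 0 ✓, so (x + 1) is a factor.
Synthetic division by (x + 1): bring down 1; 1(-1) + 11 = 10; 10(-1) + 34 = 24; 24(-1) + 24 = 0 → quotient x^2 + 10x + 24, remainder 0.
Solve the quadratic x^2 + 10x + 24 = 0: discriminant = 10^2 - 4(1)(24) = 100 - 96 = 4.
sqrt(4) = 2, so x = (-10 ± 2)/2: x = -4 or x = -6.

x = -6, x = -4, x = -1


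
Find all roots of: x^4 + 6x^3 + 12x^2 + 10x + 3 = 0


Let p(x) = x^4 + 6x^3 + 12x^2 + 10x + 3. By the rational root theorem (leading coefficient 1), any rational root is an integer divisor of 3: try ±1, ±2, ... in turn.
Test x = 1: value = 32 ≠ 0.
Test x = -1: value = 0 ✓, so (x + 1) is a factor.
Synthetic division by (x + 1): bring down 1; 1(-1) + 6 = 5; 5(-1) + 12 = 7; 7(-1) + 10 = 3; 3(-1) + 3 = 0 → quotient x^3 + 5x^2 + 7x + 3, remainder 0.
Continue with the quotient x^3 + 5x^2 + 7x + 3 (candidates must divide 3; re-test x = -1 first in case it repeats).
Test x = -1: value = 0 ✓, so (x + 1) is a factor.
Synthetic division by (x + 1): bring down 1; 1(-1) + 5 = 4; 4(-1) + 7 = 3; 3(-1) + 3 = 0 → quotient x^2 + 4x + 3, remainder 0.
Solve the quadratic x^2 + 4x + 3 = 0: discriminant = 4^2 - 4(1)(3) = 16 - 12 = 4.
sqrt(4) = 2, so x = (-4 ± 2)/2: x = -1 or x = -3.
Collecting all roots found:

x = -3, x = -1 (multiplicity 3)


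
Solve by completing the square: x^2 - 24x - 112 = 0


Start: x^2 - 24x - 112 = 0
Move constant: x^2 - 24x = 112
Half of -24 is -12, squared is 144
Add 144 to both sides: x^2 - 24x + 144 = 256
(x - 12)^2 = 256
x - 12 = ±16
x = 12 + 16 = 28 or x = 12 - 16 = -4

x = -4, x = 28


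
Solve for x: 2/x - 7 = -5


Subtract -7 from both sides: 2/x = 2
Multiply both sides by x: 2 = 2 * x
Divide by 2: x = 1

x = 1


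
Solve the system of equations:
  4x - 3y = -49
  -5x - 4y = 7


Using Cramer's rule:
Determinant D = (4)(-4) - (-5)(-3) = -16 - 15 = -31
Dx = (-49)(-4) - (7)(-3) = 196 + 21 = 217
Dy = (4)(7) - (-5)(-49) = 28 - 245 = -217
x = Dx/D = 217/-31 = -7
y = Dy/D = -217/-31 = 7

x = -7, y = 7


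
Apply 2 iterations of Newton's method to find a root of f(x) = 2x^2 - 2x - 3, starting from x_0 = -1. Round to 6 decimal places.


Newton's method: x_(n+1) = x_n - f(x_n)/f'(x_n)
f(x) = 2x^2 - 2x - 3
f'(x) = 4x - 2

Iteration 1:
  f(-1.000000) = 1.000000
  f'(-1.000000) = -6.000000
  x_1 = -1.000000 - (1.000000)/(-6.000000) = -0.833333

Iteration 2:
  f(-0.833333) = 0.055556
  f'(-0.833333) = -5.333333
  x_2 = -0.833333 - (0.055556)/(-5.333333) = -0.822917

x_2 = -0.822917


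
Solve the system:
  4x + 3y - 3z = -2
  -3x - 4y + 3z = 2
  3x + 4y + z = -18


Using Cramer's rule. Expand each determinant along the first row.
D  = 4*[(-4)*1 - 3*4] - 3*[(-3)*1 - 3*3] + (-3)*[(-3)*4 - (-4)*3]
  = 4*(-16) - 3*(-12) + (-3)*(0) = -28
Dx = (-2)*[(-4)*1 - 3*4] - 3*[2*1 - 3*(-18)] + (-3)*[2*4 - (-4)*(-18)]
  = (-2)*(-16) - 3*(56) + (-3)*(-64) = 56
Dy = 4*[2*1 - 3*(-18)] - (-2)*[(-3)*1 - 3*3] + (-3)*[(-3)*(-18) - 2*3]
  = 4*(56) - (-2)*(-12) + (-3)*(48) = 56
Dz = 4*[(-4)*(-18) - 2*4] - 3*[(-3)*(-18) - 2*3] + (-2)*[(-3)*4 - (-4)*3]
  = 4*(64) - 3*(48) + (-2)*(0) = 112
x = Dx/D = 56/-28 = -2, y = Dy/D = 56/-28 = -2, z = Dz/D = 112/-28 = -4
Check eq1: (4)(-2) + (3)(-2) + (-3)(-4) = -2 = -2 ✓
Check eq2: (-3)(-2) + (-4)(-2) + (3)(-4) = 2 = 2 ✓
Check eq3: (3)(-2) + (4)(-2) + (1)(-4) = -18 = -18 ✓

x = -2, y = -2, z = -4


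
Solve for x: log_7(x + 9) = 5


Convert to exponential form: x + 9 = 7^5 = 16807
x = 16807 - 9 = 16798
Check: log_7(16798 + 9) = log_7(16807) = log_7(16807) = 5 ✓

x = 16798


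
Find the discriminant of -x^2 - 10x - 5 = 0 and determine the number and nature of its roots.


For ax^2 + bx + c = 0, discriminant D = b^2 - 4ac
Here a = -1, b = -10, c = -5
D = (-10)^2 - 4(-1)(-5) = 100 - 20 = 80

D = 80 > 0 but not a perfect square
The equation has 2 distinct real irrational roots.

Discriminant = 80, 2 distinct real irrational roots


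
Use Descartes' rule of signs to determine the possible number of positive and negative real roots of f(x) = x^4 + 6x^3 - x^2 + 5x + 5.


Descartes' rule of signs:

For positive roots, count sign changes in f(x) = x^4 + 6x^3 - x^2 + 5x + 5:
Signs of coefficients: +, +, -, +, +
Number of sign changes: 2
Possible positive real roots: 2, 0

For negative roots, examine f(-x) = x^4 - 6x^3 - x^2 - 5x + 5:
Signs of coefficients: +, -, -, -, +
Number of sign changes: 2
Possible negative real roots: 2, 0

Positive roots: 2 or 0; Negative roots: 2 or 0


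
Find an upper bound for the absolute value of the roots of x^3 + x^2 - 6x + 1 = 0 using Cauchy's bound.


Cauchy's bound: all roots r satisfy |r| <= 1 + max(|a_i/a_n|) for i = 0,...,n-1
where a_n is the leading coefficient.

Coefficients: [1, 1, -6, 1]
Leading coefficient a_n = 1
Ratios |a_i/a_n|: 1, 6, 1
Maximum ratio: 6
Cauchy's bound: |r| <= 1 + 6 = 7

Upper bound = 7


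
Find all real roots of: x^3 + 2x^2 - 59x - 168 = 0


Let p(x) = x^3 + 2x^2 - 59x - 168. By the rational root theorem (leading coefficient 1), any rational root is an integer divisor of 168: try ±1, ±2, ... in turn.
Test x = 1: value = -224 ≠ 0.
Test x = -1: value = -108 ≠ 0.
Test x = 2: value = -270 ≠ 0.
Test x = -2: value = -50 ≠ 0.
Test x = 3: value = -300 ≠ 0.
Test x = -3: value = 0 ✓, so (x + 3) is a factor.
Synthetic division by (x + 3): bring down 1; 1(-3) + 2 = -1; (-1)(-3) - 59 = -56; (-56)(-3) - 168 = 0 → quotient x^2 - x - 56, remainder 0.
Solve the quadratic x^2 - x - 56 = 0: discriminant = (-1)^2 - 4(1)(-56) = 1 + 224 = 225.
sqrt(225) = 15, so x = (1 ± 15)/2: x = 8 or x = -7.

x = -7, x = -3, x = 8


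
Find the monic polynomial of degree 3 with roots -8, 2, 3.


A monic polynomial with roots -8, 2, 3 is:
p(x) = (x + 8)(x - 2)(x - 3)
After multiplying by (x + 8): x + 8
After multiplying by (x - 2): x^2 + 6x - 16
After multiplying by (x - 3): x^3 + 3x^2 - 34x + 48

x^3 + 3x^2 - 34x + 48


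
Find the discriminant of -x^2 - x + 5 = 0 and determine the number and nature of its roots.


For ax^2 + bx + c = 0, discriminant D = b^2 - 4ac
Here a = -1, b = -1, c = 5
D = (-1)^2 - 4(-1)(5) = 1 + 20 = 21

D = 21 > 0 but not a perfect square
The equation has 2 distinct real irrational roots.

Discriminant = 21, 2 distinct real irrational roots


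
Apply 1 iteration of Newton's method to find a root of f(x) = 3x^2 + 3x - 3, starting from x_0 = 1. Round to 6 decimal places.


Newton's method: x_(n+1) = x_n - f(x_n)/f'(x_n)
f(x) = 3x^2 + 3x - 3
f'(x) = 6x + 3

Iteration 1:
  f(1.000000) = 3.000000
  f'(1.000000) = 9.000000
  x_1 = 1.000000 - (3.000000)/(9.000000) = 0.666667

x_1 = 0.666667


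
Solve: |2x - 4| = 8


An absolute value equation |expr| = 8 gives two cases:
Case 1: 2x - 4 = 8
  2x = 12, so x = 6
Case 2: 2x - 4 = -8
  2x = -4, so x = -2

x = -2, x = 6


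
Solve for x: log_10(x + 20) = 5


Convert to exponential form: x + 20 = 10^5 = 100000
x = 100000 - 20 = 99980
Check: log_10(99980 + 20) = log_10(100000) = log_10(100000) = 5 ✓

x = 99980


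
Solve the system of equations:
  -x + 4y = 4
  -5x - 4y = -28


Using Cramer's rule:
Determinant D = (-1)(-4) - (-5)(4) = 4 + 20 = 24
Dx = (4)(-4) - (-28)(4) = -16 + 112 = 96
Dy = (-1)(-28) - (-5)(4) = 28 + 20 = 48
x = Dx/D = 96/24 = 4
y = Dy/D = 48/24 = 2

x = 4, y = 2


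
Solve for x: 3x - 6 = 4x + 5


Starting with: 3x - 6 = 4x + 5
Move all x terms to left: (3 - 4)x = 5 + 6
Simplify: -x = 11
Divide both sides by -1: x = -11

x = -11


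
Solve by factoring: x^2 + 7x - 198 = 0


We need two numbers that multiply to -198 and add to 7.
Those numbers are -11 and 18 (since (-11) * 18 = -198 and (-11) + 18 = 7).
So x^2 + 7x - 198 = (x - 11)(x + 18) = 0
Setting each factor to zero: x = 11 or x = -18

x = -18, x = 11


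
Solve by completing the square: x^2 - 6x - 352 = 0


Start: x^2 - 6x - 352 = 0
Move constant: x^2 - 6x = 352
Half of -6 is -3, squared is 9
Add 9 to both sides: x^2 - 6x + 9 = 361
(x - 3)^2 = 361
x - 3 = ±19
x = 3 + 19 = 22 or x = 3 - 19 = -16

x = -16, x = 22


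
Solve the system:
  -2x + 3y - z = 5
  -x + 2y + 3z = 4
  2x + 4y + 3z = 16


Using Cramer's rule. Expand each determinant along the first row.
D  = (-2)*[2*3 - 3*4] - 3*[(-1)*3 - 3*2] + (-1)*[(-1)*4 - 2*2]
  = (-2)*(-6) - 3*(-9) + (-1)*(-8) = 47
Dx = 5*[2*3 - 3*4] - 3*[4*3 - 3*16] + (-1)*[4*4 - 2*16]
  = 5*(-6) - 3*(-36) + (-1)*(-16) = 94
Dy = (-2)*[4*3 - 3*16] - 5*[(-1)*3 - 3*2] + (-1)*[(-1)*16 - 4*2]
  = (-2)*(-36) - 5*(-9) + (-1)*(-24) = 141
Dz = (-2)*[2*16 - 4*4] - 3*[(-1)*16 - 4*2] + 5*[(-1)*4 - 2*2]
  = (-2)*(16) - 3*(-24) + 5*(-8) = 0
x = Dx/D = 94/47 = 2, y = Dy/D = 141/47 = 3, z = Dz/D = 0/47 = 0
Check eq1: (-2)(2) + (3)(3) + (-1)(0) = 5 = 5 ✓
Check eq2: (-1)(2) + (2)(3) + (3)(0) = 4 = 4 ✓
Check eq3: (2)(2) + (4)(3) + (3)(0) = 16 = 16 ✓

x = 2, y = 3, z = 0


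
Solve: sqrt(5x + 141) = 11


Square both sides: 5x + 141 = 11^2 = 121
5x = 121 - 141 = -20
x = -4
Check: sqrt(5*(-4) + 141) = sqrt(121) = 11 ✓

x = -4


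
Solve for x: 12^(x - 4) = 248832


Express both sides with the same base.
248832 = 12^5
Since the bases match, equate exponents: x - 4 = 5
So x = 5 - (-4) = 9

x = 9


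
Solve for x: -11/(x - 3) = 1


Multiply both sides by (x - 3): -11 = 1(x - 3)
Distribute: -11 = x - 3
x = -11 + 3 = -8
x = -8

x = -8


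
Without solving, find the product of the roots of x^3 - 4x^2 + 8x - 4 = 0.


By Vieta's formulas for x^3 + bx^2 + cx + d = 0:
  r1 + r2 + r3 = -b/a = 4
  r1*r2 + r1*r3 + r2*r3 = c/a = 8
  r1*r2*r3 = -d/a = 4


Product = 4


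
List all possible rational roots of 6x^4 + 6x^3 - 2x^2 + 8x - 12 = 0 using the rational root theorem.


Rational root theorem: possible roots are ±p/q where:
  p divides the constant term (-12): p ∈ {1, 2, 3, 4, 6, 12}
  q divides the leading coefficient (6): q ∈ {1, 2, 3, 6}

All possible rational roots: -12, -6, -4, -3, -2, -3/2, -4/3, -1, -2/3, -1/2, -1/3, -1/6, 1/6, 1/3, 1/2, 2/3, 1, 4/3, 3/2, 2, 3, 4, 6, 12

-12, -6, -4, -3, -2, -3/2, -4/3, -1, -2/3, -1/2, -1/3, -1/6, 1/6, 1/3, 1/2, 2/3, 1, 4/3, 3/2, 2, 3, 4, 6, 12


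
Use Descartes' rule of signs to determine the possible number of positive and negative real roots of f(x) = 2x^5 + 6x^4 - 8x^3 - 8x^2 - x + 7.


Descartes' rule of signs:

For positive roots, count sign changes in f(x) = 2x^5 + 6x^4 - 8x^3 - 8x^2 - x + 7:
Signs of coefficients: +, +, -, -, -, +
Number of sign changes: 2
Possible positive real roots: 2, 0

For negative roots, examine f(-x) = -2x^5 + 6x^4 + 8x^3 - 8x^2 + x + 7:
Signs of coefficients: -, +, +, -, +, +
Number of sign changes: 3
Possible negative real roots: 3, 1

Positive roots: 2 or 0; Negative roots: 3 or 1


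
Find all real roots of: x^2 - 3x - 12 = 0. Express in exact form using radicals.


Using the quadratic formula: x = (-b ± sqrt(b^2 - 4ac)) / (2a)
Here a = 1, b = -3, c = -12
Discriminant = b^2 - 4ac = (-3)^2 - 4(1)(-12) = 9 + 48 = 57
Since discriminant = 57 > 0, there are two real roots.
x = (3 ± sqrt(57)) / 2
Numerically: x ≈ 5.2749 or x ≈ -2.2749

x = (3 + sqrt(57)) / 2 or x = (3 - sqrt(57)) / 2


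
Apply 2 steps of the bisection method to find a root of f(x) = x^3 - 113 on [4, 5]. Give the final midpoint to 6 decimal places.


f(x) = x^3 - 113
f(4) = -49 < 0
f(5) = 12 > 0

Step 1: midpoint = (4.000000 + 5.000000)/2 = 4.500000
  f(4.500000) = -21.875000
  f(mid) < 0, so root is in [4.500000, 5.000000]

Step 2: midpoint = (4.500000 + 5.000000)/2 = 4.750000
  f(4.750000) = -5.828125
  f(mid) < 0, so root is in [4.750000, 5.000000]

midpoint = 4.750000


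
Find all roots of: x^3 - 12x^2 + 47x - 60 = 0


Let p(x) = x^3 - 12x^2 + 47x - 60. By the rational root theorem (leading coefficient 1), any rational root is an integer divisor of 60: try ±1, ±2, ... in turn.
Test x = 1: value = -24 ≠ 0.
Test x = -1: value = -120 ≠ 0.
Test x = 2: value = -6 ≠ 0.
Test x = -2: value = -210 ≠ 0.
Test x = 3: value = 0 ✓, so (x - 3) is a factor.
Synthetic division by (x - 3): bring down 1; 1(3) - 12 = -9; (-9)(3) + 47 = 20; 20(3) - 60 = 0 → quotient x^2 - 9x + 20, remainder 0.
Solve the quadratic x^2 - 9x + 20 = 0: discriminant = (-9)^2 - 4(1)(20) = 81 - 80 = 1.
sqrt(1) = 1, so x = (9 ± 1)/2: x = 5 or x = 4.
Collecting all roots found:

x = 3, x = 4, x = 5


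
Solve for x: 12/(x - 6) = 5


Multiply both sides by (x - 6): 12 = 5(x - 6)
Distribute: 12 = 5x - 30
5x = 12 + 30 = 42
x = 42/5

x = 42/5


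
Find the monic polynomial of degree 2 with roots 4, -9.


A monic polynomial with roots 4, -9 is:
p(x) = (x - 4)(x + 9)
After multiplying by (x - 4): x - 4
After multiplying by (x + 9): x^2 + 5x - 36

x^2 + 5x - 36


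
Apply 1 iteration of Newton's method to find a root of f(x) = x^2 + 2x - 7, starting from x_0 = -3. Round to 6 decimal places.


Newton's method: x_(n+1) = x_n - f(x_n)/f'(x_n)
f(x) = x^2 + 2x - 7
f'(x) = 2x + 2

Iteration 1:
  f(-3.000000) = -4.000000
  f'(-3.000000) = -4.000000
  x_1 = -3.000000 - (-4.000000)/(-4.000000) = -4.000000

x_1 = -4.000000


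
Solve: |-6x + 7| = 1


An absolute value equation |expr| = 1 gives two cases:
Case 1: -6x + 7 = 1
  -6x = -6, so x = 1
Case 2: -6x + 7 = -1
  -6x = -8, so x = 4/3

x = 1, x = 4/3


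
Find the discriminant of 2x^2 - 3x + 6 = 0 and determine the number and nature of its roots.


For ax^2 + bx + c = 0, discriminant D = b^2 - 4ac
Here a = 2, b = -3, c = 6
D = (-3)^2 - 4(2)(6) = 9 - 48 = -39

D = -39 < 0
The equation has no real roots (2 complex conjugate roots).

Discriminant = -39, no real roots (2 complex conjugate roots)


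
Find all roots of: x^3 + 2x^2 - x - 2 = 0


Let p(x) = x^3 + 2x^2 - x - 2. By the rational root theorem (leading coefficient 1), any rational root is an integer divisor of 2: try ±1, ±2, ... in turn.
Test x = 1: value = 0 ✓, so (x - 1) is a factor.
Synthetic division by (x - 1): bring down 1; 1(1) + 2 = 3; 3(1) - 1 = 2; 2(1) - 2 = 0 → quotient x^2 + 3x + 2, remainder 0.
Solve the quadratic x^2 + 3x + 2 = 0: discriminant = 3^2 - 4(1)(2) = 9 - 8 = 1.
sqrt(1) = 1, so x = (-3 ± 1)/2: x = -1 or x = -2.
Collecting all roots found:

x = -2, x = -1, x = 1


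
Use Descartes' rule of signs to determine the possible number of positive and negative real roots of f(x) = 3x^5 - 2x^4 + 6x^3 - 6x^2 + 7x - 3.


Descartes' rule of signs:

For positive roots, count sign changes in f(x) = 3x^5 - 2x^4 + 6x^3 - 6x^2 + 7x - 3:
Signs of coefficients: +, -, +, -, +, -
Number of sign changes: 5
Possible positive real roots: 5, 3, 1

For negative roots, examine f(-x) = -3x^5 - 2x^4 - 6x^3 - 6x^2 - 7x - 3:
Signs of coefficients: -, -, -, -, -, -
Number of sign changes: 0
Possible negative real roots: 0

Positive roots: 5 or 3 or 1; Negative roots: 0
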